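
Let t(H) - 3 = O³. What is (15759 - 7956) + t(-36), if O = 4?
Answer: 7870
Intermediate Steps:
t(H) = 67 (t(H) = 3 + 4³ = 3 + 64 = 67)
(15759 - 7956) + t(-36) = (15759 - 7956) + 67 = 7803 + 67 = 7870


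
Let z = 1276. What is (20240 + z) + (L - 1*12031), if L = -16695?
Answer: -7210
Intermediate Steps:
(20240 + z) + (L - 1*12031) = (20240 + 1276) + (-16695 - 1*12031) = 21516 + (-16695 - 12031) = 21516 - 28726 = -7210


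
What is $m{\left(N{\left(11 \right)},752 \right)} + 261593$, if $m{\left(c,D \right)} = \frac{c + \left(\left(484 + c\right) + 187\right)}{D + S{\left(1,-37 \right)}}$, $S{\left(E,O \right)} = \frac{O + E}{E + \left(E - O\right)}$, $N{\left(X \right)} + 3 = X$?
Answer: $\frac{2554202983}{9764} \approx 2.6159 \cdot 10^{5}$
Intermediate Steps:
$N{\left(X \right)} = -3 + X$
$S{\left(E,O \right)} = \frac{E + O}{- O + 2 E}$
$m{\left(c,D \right)} = \frac{671 + 2 c}{- \frac{12}{13} + D}$ ($m{\left(c,D \right)} = \frac{c + \left(\left(484 + c\right) + 187\right)}{D + \frac{1 - 37}{\left(-1\right) \left(-37\right) + 2 \cdot 1}} = \frac{c + \left(671 + c\right)}{D + \frac{1}{37 + 2} \left(-36\right)} = \frac{671 + 2 c}{D + \frac{1}{39} \left(-36\right)} = \frac{671 + 2 c}{D - \frac{12}{13}} = \frac{671 + 2 c}{- \frac{12}{13} + D}$)
$m{\left(N{\left(11 \right)},752 \right)} + 261593 = \frac{13 \left(671 + 2 \left(-3 + 11\right)\right)}{-12 + 13 \cdot 752} + 261593 = \frac{13 \left(671 + 2 \cdot 8\right)}{-12 + 9776} + 261593 = \frac{13 \left(671 + 16\right)}{9764} + 261593 = 13 \cdot \frac{1}{9764} \cdot 687 + 261593 = \frac{8931}{9764} + 261593 = \frac{2554202983}{9764}$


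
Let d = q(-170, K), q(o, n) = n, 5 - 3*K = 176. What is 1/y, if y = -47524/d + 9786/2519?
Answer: 143583/120270758 ≈ 0.0011938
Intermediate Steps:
K = -57 (K = 5/3 - ⅓*176 = 5/3 - 176/3 = -57)
d = -57
y = 120270758/143583 (y = -47524/(-57) + 9786/2519 = -47524*(-1/57) + 9786*(1/2519) = 47524/57 + 9786/2519 = 120270758/143583 ≈ 837.64)
1/y = 1/(120270758/143583) = 143583/120270758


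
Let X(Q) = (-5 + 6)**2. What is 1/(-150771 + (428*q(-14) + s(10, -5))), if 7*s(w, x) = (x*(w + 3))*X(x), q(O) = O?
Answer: -7/1097406 ≈ -6.3787e-6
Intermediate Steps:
X(Q) = 1 (X(Q) = 1**2 = 1)
s(w, x) = x*(3 + w)/7 (s(w, x) = ((x*(w + 3))*1)/7 = ((x*(3 + w))*1)/7 = (x*(3 + w))/7 = x*(3 + w)/7)
1/(-150771 + (428*q(-14) + s(10, -5))) = 1/(-150771 + (428*(-14) + (1/7)*(-5)*(3 + 10))) = 1/(-150771 + (-5992 + (1/7)*(-5)*13)) = 1/(-150771 + (-5992 - 65/7)) = 1/(-150771 - 42009/7) = 1/(-1097406/7) = -7/1097406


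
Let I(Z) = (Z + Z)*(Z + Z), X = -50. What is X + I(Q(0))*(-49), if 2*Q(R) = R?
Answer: -50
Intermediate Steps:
Q(R) = R/2
I(Z) = 4*Z**2 (I(Z) = (2*Z)*(2*Z) = 4*Z**2)
X + I(Q(0))*(-49) = -50 + (4*((1/2)*0)**2)*(-49) = -50 + (4*0**2)*(-49) = -50 + (4*0)*(-49) = -50 + 0*(-49) = -50 + 0 = -50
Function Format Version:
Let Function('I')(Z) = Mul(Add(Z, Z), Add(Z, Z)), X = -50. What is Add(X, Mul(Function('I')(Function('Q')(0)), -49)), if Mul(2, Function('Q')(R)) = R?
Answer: -50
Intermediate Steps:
Function('Q')(R) = Mul(Rational(1, 2), R)
Function('I')(Z) = Mul(4, Pow(Z, 2)) (Function('I')(Z) = Mul(Mul(2, Z), Mul(2, Z)) = Mul(4, Pow(Z, 2)))
Add(X, Mul(Function('I')(Function('Q')(0)), -49)) = Add(-50, Mul(Mul(4, Pow(Mul(Rational(1, 2), 0), 2)), -49)) = Add(-50, Mul(Mul(4, Pow(0, 2)), -49)) = Add(-50, Mul(Mul(4, 0), -49)) = Add(-50, Mul(0, -49)) = Add(-50, 0) = -50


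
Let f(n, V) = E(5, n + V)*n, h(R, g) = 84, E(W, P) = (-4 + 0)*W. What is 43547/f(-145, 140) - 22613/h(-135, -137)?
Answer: -7739969/30450 ≈ -254.19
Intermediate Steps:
E(W, P) = -4*W
f(n, V) = -20*n (f(n, V) = (-4*5)*n = -20*n)
43547/f(-145, 140) - 22613/h(-135, -137) = 43547/((-20*(-145))) - 22613/84 = 43547/2900 - 22613*1/84 = 43547*(1/2900) - 22613/84 = 43547/2900 - 22613/84 = -7739969/30450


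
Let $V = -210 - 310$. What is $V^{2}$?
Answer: $270400$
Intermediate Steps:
$V = -520$
$V^{2} = \left(-520\right)^{2} = 270400$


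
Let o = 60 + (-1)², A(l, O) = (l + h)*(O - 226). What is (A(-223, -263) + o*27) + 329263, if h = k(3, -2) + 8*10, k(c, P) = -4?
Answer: 402793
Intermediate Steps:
h = 76 (h = -4 + 8*10 = -4 + 80 = 76)
A(l, O) = (-226 + O)*(76 + l) (A(l, O) = (l + 76)*(O - 226) = (76 + l)*(-226 + O) = (-226 + O)*(76 + l))
o = 61 (o = 60 + 1 = 61)
(A(-223, -263) + o*27) + 329263 = ((-17176 - 226*(-223) + 76*(-263) - 263*(-223)) + 61*27) + 329263 = ((-17176 + 50398 - 19988 + 58649) + 1647) + 329263 = (71883 + 1647) + 329263 = 73530 + 329263 = 402793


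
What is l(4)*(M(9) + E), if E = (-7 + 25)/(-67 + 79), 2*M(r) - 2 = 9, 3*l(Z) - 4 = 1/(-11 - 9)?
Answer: 553/60 ≈ 9.2167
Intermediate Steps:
l(Z) = 79/60 (l(Z) = 4/3 + 1/(3*(-11 - 9)) = 4/3 + (⅓)/(-20) = 4/3 + (⅓)*(-1/20) = 4/3 - 1/60 = 79/60)
M(r) = 11/2 (M(r) = 1 + (½)*9 = 1 + 9/2 = 11/2)
E = 3/2 (E = 18/12 = 18*(1/12) = 3/2 ≈ 1.5000)
l(4)*(M(9) + E) = 79*(11/2 + 3/2)/60 = (79/60)*7 = 553/60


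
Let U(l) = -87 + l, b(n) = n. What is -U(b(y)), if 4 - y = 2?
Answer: 85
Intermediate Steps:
y = 2 (y = 4 - 1*2 = 4 - 2 = 2)
-U(b(y)) = -(-87 + 2) = -1*(-85) = 85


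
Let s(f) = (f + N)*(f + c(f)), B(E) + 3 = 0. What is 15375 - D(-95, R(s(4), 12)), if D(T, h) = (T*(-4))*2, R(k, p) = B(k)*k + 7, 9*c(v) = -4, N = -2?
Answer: 14615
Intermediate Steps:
B(E) = -3 (B(E) = -3 + 0 = -3)
c(v) = -4/9 (c(v) = (⅑)*(-4) = -4/9)
s(f) = (-2 + f)*(-4/9 + f) (s(f) = (f - 2)*(f - 4/9) = (-2 + f)*(-4/9 + f))
R(k, p) = 7 - 3*k (R(k, p) = -3*k + 7 = 7 - 3*k)
D(T, h) = -8*T (D(T, h) = -4*T*2 = -8*T)
15375 - D(-95, R(s(4), 12)) = 15375 - (-8)*(-95) = 15375 - 1*760 = 15375 - 760 = 14615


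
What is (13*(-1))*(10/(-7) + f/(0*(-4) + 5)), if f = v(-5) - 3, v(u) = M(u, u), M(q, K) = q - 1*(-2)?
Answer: 1196/35 ≈ 34.171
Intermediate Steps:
M(q, K) = 2 + q (M(q, K) = q + 2 = 2 + q)
v(u) = 2 + u
f = -6 (f = (2 - 5) - 3 = -3 - 3 = -6)
(13*(-1))*(10/(-7) + f/(0*(-4) + 5)) = (13*(-1))*(10/(-7) - 6/(0*(-4) + 5)) = -13*(10*(-⅐) - 6/(0 + 5)) = -13*(-10/7 - 6/5) = -13*(-92/35) = 1196/35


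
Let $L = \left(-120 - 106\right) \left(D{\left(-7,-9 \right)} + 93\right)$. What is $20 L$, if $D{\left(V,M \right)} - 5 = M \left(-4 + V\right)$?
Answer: $-890440$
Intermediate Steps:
$D{\left(V,M \right)} = 5 + M \left(-4 + V\right)$
$L = -44522$ ($L = \left(-120 - 106\right) \left(\left(5 - -36 - -63\right) + 93\right) = - 226 \left(\left(5 + 36 + 63\right) + 93\right) = - 226 \left(104 + 93\right) = \left(-226\right) 197 = -44522$)
$20 L = 20 \left(-44522\right) = -890440$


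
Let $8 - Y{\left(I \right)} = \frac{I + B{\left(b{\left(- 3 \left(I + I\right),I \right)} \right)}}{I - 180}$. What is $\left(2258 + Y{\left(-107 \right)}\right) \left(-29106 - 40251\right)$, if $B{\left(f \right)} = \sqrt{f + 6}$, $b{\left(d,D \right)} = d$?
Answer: $- \frac{45098348895}{287} - \frac{1248426 \sqrt{2}}{287} \approx -1.5714 \cdot 10^{8}$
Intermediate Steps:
$B{\left(f \right)} = \sqrt{6 + f}$
$Y{\left(I \right)} = 8 - \frac{I + \sqrt{6 - 6 I}}{-180 + I}$ ($Y{\left(I \right)} = 8 - \frac{I + \sqrt{6 - 3 \left(I + I\right)}}{I - 180} = 8 - \frac{I + \sqrt{6 - 3 \cdot 2 I}}{-180 + I} = 8 - \frac{I + \sqrt{6 - 6 I}}{-180 + I}$)
$\left(2258 + Y{\left(-107 \right)}\right) \left(-29106 - 40251\right) = \left(2258 + \frac{-1440 - \sqrt{6 - -642} + 7 \left(-107\right)}{-180 - 107}\right) \left(-29106 - 40251\right) = \left(2258 + \frac{-1440 - \sqrt{6 + 642} - 749}{-287}\right) \left(-69357\right) = \left(2258 - \frac{-1440 - \sqrt{648} - 749}{287}\right) \left(-69357\right) = \left(2258 - \frac{-1440 - 18 \sqrt{2} - 749}{287}\right) \left(-69357\right) = \left(2258 - \frac{-2189 - 18 \sqrt{2}}{287}\right) \left(-69357\right) = \left(2258 + \left(\frac{2189}{287} + \frac{18 \sqrt{2}}{287}\right)\right) \left(-69357\right) = \left(\frac{650235}{287} + \frac{18 \sqrt{2}}{287}\right) \left(-69357\right) = - \frac{45098348895}{287} - \frac{1248426 \sqrt{2}}{287}$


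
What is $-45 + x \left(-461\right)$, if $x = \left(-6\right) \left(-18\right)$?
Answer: $-49833$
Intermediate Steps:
$x = 108$
$-45 + x \left(-461\right) = -45 + 108 \left(-461\right) = -45 - 49788 = -49833$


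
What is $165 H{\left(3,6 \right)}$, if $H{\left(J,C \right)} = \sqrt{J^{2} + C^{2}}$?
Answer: $495 \sqrt{5} \approx 1106.9$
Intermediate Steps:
$H{\left(J,C \right)} = \sqrt{C^{2} + J^{2}}$
$165 H{\left(3,6 \right)} = 165 \sqrt{6^{2} + 3^{2}} = 165 \sqrt{36 + 9} = 165 \sqrt{45} = 165 \cdot 3 \sqrt{5} = 495 \sqrt{5}$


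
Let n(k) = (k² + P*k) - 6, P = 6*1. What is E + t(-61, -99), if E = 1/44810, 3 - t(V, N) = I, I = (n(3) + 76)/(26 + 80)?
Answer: 2475779/1187465 ≈ 2.0849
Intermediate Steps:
P = 6
n(k) = -6 + k² + 6*k (n(k) = (k² + 6*k) - 6 = -6 + k² + 6*k)
I = 97/106 (I = ((-6 + 3² + 6*3) + 76)/(26 + 80) = ((-6 + 9 + 18) + 76)/106 = (21 + 76)*(1/106) = 97*(1/106) = 97/106 ≈ 0.91509)
t(V, N) = 221/106 (t(V, N) = 3 - 1*97/106 = 3 - 97/106 = 221/106)
E = 1/44810 ≈ 2.2316e-5
E + t(-61, -99) = 1/44810 + 221/106 = 2475779/1187465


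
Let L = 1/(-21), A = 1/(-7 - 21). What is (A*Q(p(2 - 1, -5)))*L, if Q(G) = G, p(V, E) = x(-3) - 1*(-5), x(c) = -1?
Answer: 1/147 ≈ 0.0068027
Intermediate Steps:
p(V, E) = 4 (p(V, E) = -1 - 1*(-5) = -1 + 5 = 4)
A = -1/28 (A = 1/(-28) = -1/28 ≈ -0.035714)
L = -1/21 ≈ -0.047619
(A*Q(p(2 - 1, -5)))*L = -1/28*4*(-1/21) = -1/7*(-1/21) = 1/147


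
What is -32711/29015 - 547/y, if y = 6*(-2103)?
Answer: -56696599/52301610 ≈ -1.0840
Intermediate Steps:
y = -12618
-32711/29015 - 547/y = -32711/29015 - 547/(-12618) = -32711*1/29015 - 547*(-1/12618) = -4673/4145 + 547/12618 = -56696599/52301610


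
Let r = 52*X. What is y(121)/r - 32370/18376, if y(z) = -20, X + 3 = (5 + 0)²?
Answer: -2337425/1313884 ≈ -1.7790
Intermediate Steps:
X = 22 (X = -3 + (5 + 0)² = -3 + 5² = -3 + 25 = 22)
r = 1144 (r = 52*22 = 1144)
y(121)/r - 32370/18376 = -20/1144 - 32370/18376 = -20*1/1144 - 32370*1/18376 = -5/286 - 16185/9188 = -2337425/1313884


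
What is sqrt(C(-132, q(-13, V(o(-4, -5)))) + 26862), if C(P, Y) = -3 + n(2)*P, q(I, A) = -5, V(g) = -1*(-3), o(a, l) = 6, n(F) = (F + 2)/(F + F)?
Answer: sqrt(26727) ≈ 163.48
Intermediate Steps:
n(F) = (2 + F)/(2*F) (n(F) = (2 + F)/((2*F)) = (2 + F)*(1/(2*F)) = (2 + F)/(2*F))
V(g) = 3
C(P, Y) = -3 + P (C(P, Y) = -3 + ((1/2)*(2 + 2)/2)*P = -3 + ((1/2)*(1/2)*4)*P = -3 + 1*P = -3 + P)
sqrt(C(-132, q(-13, V(o(-4, -5)))) + 26862) = sqrt((-3 - 132) + 26862) = sqrt(-135 + 26862) = sqrt(26727)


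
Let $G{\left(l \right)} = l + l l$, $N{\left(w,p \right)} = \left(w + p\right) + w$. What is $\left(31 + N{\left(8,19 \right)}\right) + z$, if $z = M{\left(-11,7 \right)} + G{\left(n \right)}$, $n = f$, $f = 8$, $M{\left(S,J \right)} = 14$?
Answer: $152$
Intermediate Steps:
$n = 8$
$N{\left(w,p \right)} = p + 2 w$ ($N{\left(w,p \right)} = \left(p + w\right) + w = p + 2 w$)
$G{\left(l \right)} = l + l^{2}$
$z = 86$ ($z = 14 + 8 \left(1 + 8\right) = 14 + 8 \cdot 9 = 14 + 72 = 86$)
$\left(31 + N{\left(8,19 \right)}\right) + z = \left(31 + \left(19 + 2 \cdot 8\right)\right) + 86 = \left(31 + \left(19 + 16\right)\right) + 86 = \left(31 + 35\right) + 86 = 66 + 86 = 152$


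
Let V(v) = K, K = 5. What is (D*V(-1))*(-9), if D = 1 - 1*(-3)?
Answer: -180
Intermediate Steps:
V(v) = 5
D = 4 (D = 1 + 3 = 4)
(D*V(-1))*(-9) = (4*5)*(-9) = 20*(-9) = -180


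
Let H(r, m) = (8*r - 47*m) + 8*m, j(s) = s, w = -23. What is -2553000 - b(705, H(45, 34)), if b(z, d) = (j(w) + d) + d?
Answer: -2551045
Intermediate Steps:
H(r, m) = -39*m + 8*r (H(r, m) = (-47*m + 8*r) + 8*m = -39*m + 8*r)
b(z, d) = -23 + 2*d (b(z, d) = (-23 + d) + d = -23 + 2*d)
-2553000 - b(705, H(45, 34)) = -2553000 - (-23 + 2*(-39*34 + 8*45)) = -2553000 - (-23 + 2*(-1326 + 360)) = -2553000 - (-23 + 2*(-966)) = -2553000 - (-23 - 1932) = -2553000 - 1*(-1955) = -2553000 + 1955 = -2551045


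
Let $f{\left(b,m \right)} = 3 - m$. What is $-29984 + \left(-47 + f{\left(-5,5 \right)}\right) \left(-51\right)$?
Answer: $-27485$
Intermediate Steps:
$-29984 + \left(-47 + f{\left(-5,5 \right)}\right) \left(-51\right) = -29984 + \left(-47 + \left(3 - 5\right)\right) \left(-51\right) = -29984 + \left(-47 - 2\right) \left(-51\right) = -29984 - -2499 = -29984 + 2499 = -27485$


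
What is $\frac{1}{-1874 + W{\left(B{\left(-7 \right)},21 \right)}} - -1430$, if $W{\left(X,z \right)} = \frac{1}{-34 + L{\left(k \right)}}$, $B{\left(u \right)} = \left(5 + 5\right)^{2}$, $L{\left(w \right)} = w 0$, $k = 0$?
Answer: $\frac{91115276}{63717} \approx 1430.0$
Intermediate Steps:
$L{\left(w \right)} = 0$
$B{\left(u \right)} = 100$ ($B{\left(u \right)} = 10^{2} = 100$)
$W{\left(X,z \right)} = - \frac{1}{34}$ ($W{\left(X,z \right)} = \frac{1}{-34 + 0} = \frac{1}{-34} = - \frac{1}{34}$)
$\frac{1}{-1874 + W{\left(B{\left(-7 \right)},21 \right)}} - -1430 = \frac{1}{-1874 - \frac{1}{34}} - -1430 = \frac{1}{- \frac{63717}{34}} + 1430 = - \frac{34}{63717} + 1430 = \frac{91115276}{63717}$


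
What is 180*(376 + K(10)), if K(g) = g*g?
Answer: 85680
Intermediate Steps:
K(g) = g**2
180*(376 + K(10)) = 180*(376 + 10**2) = 180*(376 + 100) = 180*476 = 85680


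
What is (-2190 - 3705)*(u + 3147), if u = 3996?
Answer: -42107985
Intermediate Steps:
(-2190 - 3705)*(u + 3147) = (-2190 - 3705)*(3996 + 3147) = -5895*7143 = -42107985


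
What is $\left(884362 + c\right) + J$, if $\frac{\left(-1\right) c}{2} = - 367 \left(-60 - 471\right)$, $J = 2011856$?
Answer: $2506464$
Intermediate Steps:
$c = -389754$ ($c = - 2 \left(- 367 \left(-60 - 471\right)\right) = - 2 \left(\left(-367\right) \left(-531\right)\right) = \left(-2\right) 194877 = -389754$)
$\left(884362 + c\right) + J = \left(884362 - 389754\right) + 2011856 = 494608 + 2011856 = 2506464$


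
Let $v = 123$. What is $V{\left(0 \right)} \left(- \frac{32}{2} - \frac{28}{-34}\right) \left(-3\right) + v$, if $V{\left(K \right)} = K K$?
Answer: $123$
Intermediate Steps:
$V{\left(K \right)} = K^{2}$
$V{\left(0 \right)} \left(- \frac{32}{2} - \frac{28}{-34}\right) \left(-3\right) + v = 0^{2} \left(- \frac{32}{2} - \frac{28}{-34}\right) \left(-3\right) + 123 = 0 \left(\left(-32\right) \frac{1}{2} - - \frac{14}{17}\right) \left(-3\right) + 123 = 0 \left(-16 + \frac{14}{17}\right) \left(-3\right) + 123 = 0 \left(\left(- \frac{258}{17}\right) \left(-3\right)\right) + 123 = 0 \cdot \frac{774}{17} + 123 = 0 + 123 = 123$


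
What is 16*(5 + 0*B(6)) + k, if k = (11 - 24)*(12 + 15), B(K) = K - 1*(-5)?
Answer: -271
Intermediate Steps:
B(K) = 5 + K (B(K) = K + 5 = 5 + K)
k = -351 (k = -13*27 = -351)
16*(5 + 0*B(6)) + k = 16*(5 + 0*(5 + 6)) - 351 = 16*(5 + 0*11) - 351 = 16*(5 + 0) - 351 = 16*5 - 351 = 80 - 351 = -271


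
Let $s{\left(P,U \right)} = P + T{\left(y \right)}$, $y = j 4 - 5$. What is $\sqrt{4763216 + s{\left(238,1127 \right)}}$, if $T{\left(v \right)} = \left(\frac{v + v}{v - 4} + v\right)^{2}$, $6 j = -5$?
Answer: $\frac{\sqrt{58691117359}}{111} \approx 2182.5$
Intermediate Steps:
$j = - \frac{5}{6}$ ($j = \frac{1}{6} \left(-5\right) = - \frac{5}{6} \approx -0.83333$)
$y = - \frac{25}{3}$ ($y = \left(- \frac{5}{6}\right) 4 - 5 = - \frac{10}{3} - 5 = - \frac{25}{3} \approx -8.3333$)
$T{\left(v \right)} = \left(v + \frac{2 v}{-4 + v}\right)^{2}$ ($T{\left(v \right)} = \left(\frac{2 v}{-4 + v} + v\right)^{2} = \left(v + \frac{2 v}{-4 + v}\right)^{2}$)
$s{\left(P,U \right)} = \frac{600625}{12321} + P$ ($s{\left(P,U \right)} = P + \frac{\left(- \frac{25}{3}\right)^{2} \left(-2 - \frac{25}{3}\right)^{2}}{\left(-4 - \frac{25}{3}\right)^{2}} = P + \frac{625 \left(- \frac{31}{3}\right)^{2}}{9 \cdot \frac{1369}{9}} = P + \frac{625}{9} \cdot \frac{9}{1369} \cdot \frac{961}{9} = P + \frac{600625}{12321} = \frac{600625}{12321} + P$)
$\sqrt{4763216 + s{\left(238,1127 \right)}} = \sqrt{4763216 + \left(\frac{600625}{12321} + 238\right)} = \sqrt{4763216 + \frac{3533023}{12321}} = \sqrt{\frac{58691117359}{12321}} = \frac{\sqrt{58691117359}}{111}$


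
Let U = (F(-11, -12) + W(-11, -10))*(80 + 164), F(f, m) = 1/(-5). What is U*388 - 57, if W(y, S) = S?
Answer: -4828557/5 ≈ -9.6571e+5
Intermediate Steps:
F(f, m) = -⅕
U = -12444/5 (U = (-⅕ - 10)*(80 + 164) = -51/5*244 = -12444/5 ≈ -2488.8)
U*388 - 57 = -12444/5*388 - 57 = -4828272/5 - 57 = -4828557/5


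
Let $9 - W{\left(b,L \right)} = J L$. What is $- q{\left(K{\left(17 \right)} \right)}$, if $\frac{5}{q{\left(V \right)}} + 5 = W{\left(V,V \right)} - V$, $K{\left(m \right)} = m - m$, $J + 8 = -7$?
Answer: $- \frac{5}{4} \approx -1.25$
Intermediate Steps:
$J = -15$ ($J = -8 - 7 = -15$)
$K{\left(m \right)} = 0$
$W{\left(b,L \right)} = 9 + 15 L$ ($W{\left(b,L \right)} = 9 - - 15 L = 9 + 15 L$)
$q{\left(V \right)} = \frac{5}{4 + 14 V}$ ($q{\left(V \right)} = \frac{5}{-5 + \left(\left(9 + 15 V\right) - V\right)} = \frac{5}{-5 + \left(9 + 14 V\right)} = \frac{5}{4 + 14 V}$)
$- q{\left(K{\left(17 \right)} \right)} = - \frac{5}{2 \left(2 + 7 \cdot 0\right)} = - \frac{5}{2 \left(2 + 0\right)} = - \frac{5}{2 \cdot 2} = \left(-1\right) \frac{5}{4} = - \frac{5}{4}$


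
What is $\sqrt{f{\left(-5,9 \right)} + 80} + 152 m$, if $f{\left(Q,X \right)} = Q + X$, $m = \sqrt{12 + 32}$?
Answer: $2 \sqrt{21} + 304 \sqrt{11} \approx 1017.4$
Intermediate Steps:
$m = 2 \sqrt{11}$ ($m = \sqrt{44} = 2 \sqrt{11} \approx 6.6332$)
$\sqrt{f{\left(-5,9 \right)} + 80} + 152 m = \sqrt{\left(-5 + 9\right) + 80} + 152 \cdot 2 \sqrt{11} = \sqrt{4 + 80} + 304 \sqrt{11} = \sqrt{84} + 304 \sqrt{11} = 2 \sqrt{21} + 304 \sqrt{11}$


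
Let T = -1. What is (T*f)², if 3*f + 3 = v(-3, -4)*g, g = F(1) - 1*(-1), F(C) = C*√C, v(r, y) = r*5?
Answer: 121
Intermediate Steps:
v(r, y) = 5*r
F(C) = C^(3/2)
g = 2 (g = 1^(3/2) - 1*(-1) = 1 + 1 = 2)
f = -11 (f = -1 + ((5*(-3))*2)/3 = -1 + (-15*2)/3 = -1 + (⅓)*(-30) = -1 - 10 = -11)
(T*f)² = (-1*(-11))² = 11² = 121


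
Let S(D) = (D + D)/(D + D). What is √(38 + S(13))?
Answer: √39 ≈ 6.2450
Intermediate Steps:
S(D) = 1 (S(D) = (2*D)/((2*D)) = (2*D)*(1/(2*D)) = 1)
√(38 + S(13)) = √(38 + 1) = √39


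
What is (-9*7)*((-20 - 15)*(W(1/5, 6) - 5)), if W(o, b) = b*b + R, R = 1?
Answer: 70560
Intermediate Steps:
W(o, b) = 1 + b**2 (W(o, b) = b*b + 1 = b**2 + 1 = 1 + b**2)
(-9*7)*((-20 - 15)*(W(1/5, 6) - 5)) = (-9*7)*((-20 - 15)*((1 + 6**2) - 5)) = -(-2205)*((1 + 36) - 5) = -(-2205)*(37 - 5) = -(-2205)*32 = -63*(-1120) = 70560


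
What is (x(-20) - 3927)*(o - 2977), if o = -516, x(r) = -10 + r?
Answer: 13821801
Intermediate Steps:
(x(-20) - 3927)*(o - 2977) = ((-10 - 20) - 3927)*(-516 - 2977) = (-30 - 3927)*(-3493) = -3957*(-3493) = 13821801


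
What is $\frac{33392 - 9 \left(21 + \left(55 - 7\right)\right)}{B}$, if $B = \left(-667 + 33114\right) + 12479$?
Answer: $\frac{32771}{44926} \approx 0.72944$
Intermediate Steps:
$B = 44926$ ($B = 32447 + 12479 = 44926$)
$\frac{33392 - 9 \left(21 + \left(55 - 7\right)\right)}{B} = \frac{33392 - 9 \left(21 + \left(55 - 7\right)\right)}{44926} = \left(33392 - 9 \left(21 + \left(55 - 7\right)\right)\right) \frac{1}{44926} = \left(33392 - 9 \left(21 + 48\right)\right) \frac{1}{44926} = \left(33392 - 621\right) \frac{1}{44926} = 32771 \cdot \frac{1}{44926} = \frac{32771}{44926}$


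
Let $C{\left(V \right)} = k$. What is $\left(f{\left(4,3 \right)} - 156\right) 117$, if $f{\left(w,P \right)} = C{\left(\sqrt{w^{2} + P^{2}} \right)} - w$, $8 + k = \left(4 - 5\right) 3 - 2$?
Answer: $-20241$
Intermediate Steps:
$k = -13$ ($k = -8 + \left(\left(4 - 5\right) 3 - 2\right) = -8 - 5 = -13$)
$C{\left(V \right)} = -13$
$f{\left(w,P \right)} = -13 - w$
$\left(f{\left(4,3 \right)} - 156\right) 117 = \left(\left(-13 - 4\right) - 156\right) 117 = \left(-17 - 156\right) 117 = \left(-173\right) 117 = -20241$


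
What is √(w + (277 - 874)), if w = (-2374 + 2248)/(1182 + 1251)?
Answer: 3*I*√43632611/811 ≈ 24.435*I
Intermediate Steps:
w = -42/811 (w = -126/2433 = -126*1/2433 = -42/811 ≈ -0.051788)
√(w + (277 - 874)) = √(-42/811 + (277 - 874)) = √(-42/811 - 597) = √(-484209/811) = 3*I*√43632611/811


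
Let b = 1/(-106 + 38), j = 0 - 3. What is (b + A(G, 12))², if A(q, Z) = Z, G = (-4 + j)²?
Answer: 664225/4624 ≈ 143.65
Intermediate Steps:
j = -3
G = 49 (G = (-4 - 3)² = (-7)² = 49)
b = -1/68 (b = 1/(-68) = -1/68 ≈ -0.014706)
(b + A(G, 12))² = (-1/68 + 12)² = (815/68)² = 664225/4624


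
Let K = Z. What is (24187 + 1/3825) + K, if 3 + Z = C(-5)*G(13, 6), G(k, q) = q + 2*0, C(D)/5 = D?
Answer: 91930051/3825 ≈ 24034.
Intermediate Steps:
C(D) = 5*D
G(k, q) = q (G(k, q) = q + 0 = q)
Z = -153 (Z = -3 + (5*(-5))*6 = -3 - 25*6 = -3 - 150 = -153)
K = -153
(24187 + 1/3825) + K = (24187 + 1/3825) - 153 = 92515276/3825 - 153 = 91930051/3825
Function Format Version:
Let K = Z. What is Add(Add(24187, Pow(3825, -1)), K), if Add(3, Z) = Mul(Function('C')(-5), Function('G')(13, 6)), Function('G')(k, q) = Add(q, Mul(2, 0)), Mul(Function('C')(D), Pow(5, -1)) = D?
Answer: Rational(91930051, 3825) ≈ 24034.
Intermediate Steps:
Function('C')(D) = Mul(5, D)
Function('G')(k, q) = q (Function('G')(k, q) = Add(q, 0) = q)
Z = -153 (Z = Add(-3, Mul(Mul(5, -5), 6)) = Add(-3, Mul(-25, 6)) = Add(-3, -150) = -153)
K = -153
Add(Add(24187, Pow(3825, -1)), K) = Add(Add(24187, Pow(3825, -1)), -153) = Add(Add(24187, Rational(1, 3825)), -153) = Add(Rational(92515276, 3825), -153) = Rational(91930051, 3825)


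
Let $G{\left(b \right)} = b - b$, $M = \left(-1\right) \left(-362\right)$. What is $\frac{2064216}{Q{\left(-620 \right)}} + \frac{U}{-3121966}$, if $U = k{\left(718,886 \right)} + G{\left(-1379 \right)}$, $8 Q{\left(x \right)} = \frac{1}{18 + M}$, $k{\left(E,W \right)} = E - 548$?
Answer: $\frac{9795506496357035}{1560983} \approx 6.2752 \cdot 10^{9}$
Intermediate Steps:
$k{\left(E,W \right)} = -548 + E$ ($k{\left(E,W \right)} = E - 548 = -548 + E$)
$M = 362$
$G{\left(b \right)} = 0$
$Q{\left(x \right)} = \frac{1}{3040}$ ($Q{\left(x \right)} = \frac{1}{8 \left(18 + 362\right)} = \frac{1}{8 \cdot 380} = \frac{1}{8} \cdot \frac{1}{380} = \frac{1}{3040}$)
$U = 170$ ($U = \left(-548 + 718\right) + 0 = 170 + 0 = 170$)
$\frac{2064216}{Q{\left(-620 \right)}} + \frac{U}{-3121966} = 2064216 \frac{1}{\frac{1}{3040}} + \frac{170}{-3121966} = 2064216 \cdot 3040 + 170 \left(- \frac{1}{3121966}\right) = 6275216640 - \frac{85}{1560983} = \frac{9795506496357035}{1560983}$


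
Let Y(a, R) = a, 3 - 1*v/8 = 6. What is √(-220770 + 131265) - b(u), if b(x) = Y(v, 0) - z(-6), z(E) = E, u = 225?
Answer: 18 + 9*I*√1105 ≈ 18.0 + 299.17*I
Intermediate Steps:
v = -24 (v = 24 - 8*6 = 24 - 48 = -24)
b(x) = -18 (b(x) = -24 - 1*(-6) = -24 + 6 = -18)
√(-220770 + 131265) - b(u) = √(-220770 + 131265) - 1*(-18) = √(-89505) + 18 = 9*I*√1105 + 18 = 18 + 9*I*√1105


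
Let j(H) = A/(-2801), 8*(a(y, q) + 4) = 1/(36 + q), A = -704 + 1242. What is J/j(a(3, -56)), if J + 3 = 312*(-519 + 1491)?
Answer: -849434061/538 ≈ -1.5789e+6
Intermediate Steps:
A = 538
a(y, q) = -4 + 1/(8*(36 + q))
j(H) = -538/2801 (j(H) = 538/(-2801) = 538*(-1/2801) = -538/2801)
J = 303261 (J = -3 + 312*(-519 + 1491) = -3 + 312*972 = -3 + 303264 = 303261)
J/j(a(3, -56)) = 303261/(-538/2801) = 303261*(-2801/538) = -849434061/538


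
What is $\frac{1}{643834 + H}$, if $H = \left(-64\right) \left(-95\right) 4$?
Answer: $\frac{1}{668154} \approx 1.4967 \cdot 10^{-6}$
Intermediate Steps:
$H = 24320$ ($H = 6080 \cdot 4 = 24320$)
$\frac{1}{643834 + H} = \frac{1}{643834 + 24320} = \frac{1}{668154}$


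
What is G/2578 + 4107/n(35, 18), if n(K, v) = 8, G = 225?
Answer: 5294823/10312 ≈ 513.46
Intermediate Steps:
G/2578 + 4107/n(35, 18) = 225/2578 + 4107/8 = 5294823/10312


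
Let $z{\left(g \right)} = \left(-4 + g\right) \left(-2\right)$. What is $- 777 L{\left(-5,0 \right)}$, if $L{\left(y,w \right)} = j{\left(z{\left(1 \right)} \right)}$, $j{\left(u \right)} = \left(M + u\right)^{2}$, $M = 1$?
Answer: $-38073$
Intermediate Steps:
$z{\left(g \right)} = 8 - 2 g$
$j{\left(u \right)} = \left(1 + u\right)^{2}$
$L{\left(y,w \right)} = 49$ ($L{\left(y,w \right)} = \left(1 + \left(8 - 2\right)\right)^{2} = \left(1 + 6\right)^{2} = 7^{2} = 49$)
$- 777 L{\left(-5,0 \right)} = - 777 \cdot 49 = \left(-1\right) 38073 = -38073$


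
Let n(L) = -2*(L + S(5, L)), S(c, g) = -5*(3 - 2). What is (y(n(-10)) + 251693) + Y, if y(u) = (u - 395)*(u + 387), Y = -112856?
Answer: -13368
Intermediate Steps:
S(c, g) = -5 (S(c, g) = -5*1 = -5)
n(L) = 10 - 2*L (n(L) = -2*(L - 5) = -2*(-5 + L) = 10 - 2*L)
y(u) = (-395 + u)*(387 + u)
(y(n(-10)) + 251693) + Y = ((-152865 + (10 - 2*(-10))² - 8*(10 - 2*(-10))) + 251693) - 112856 = ((-152865 + (10 + 20)² - 8*(10 + 20)) + 251693) - 112856 = ((-152865 + 30² - 8*30) + 251693) - 112856 = ((-152865 + 900 - 240) + 251693) - 112856 = (-152205 + 251693) - 112856 = 99488 - 112856 = -13368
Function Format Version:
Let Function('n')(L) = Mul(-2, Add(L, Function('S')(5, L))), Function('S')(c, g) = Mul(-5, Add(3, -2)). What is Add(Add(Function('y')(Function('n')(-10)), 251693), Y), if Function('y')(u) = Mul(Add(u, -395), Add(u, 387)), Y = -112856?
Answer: -13368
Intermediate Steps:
Function('S')(c, g) = -5 (Function('S')(c, g) = Mul(-5, 1) = -5)
Function('n')(L) = Add(10, Mul(-2, L)) (Function('n')(L) = Mul(-2, Add(L, -5)) = Mul(-2, Add(-5, L)) = Add(10, Mul(-2, L)))
Function('y')(u) = Mul(Add(-395, u), Add(387, u))
Add(Add(Function('y')(Function('n')(-10)), 251693), Y) = Add(Add(Add(-152865, Pow(Add(10, Mul(-2, -10)), 2), Mul(-8, Add(10, Mul(-2, -10)))), 251693), -112856) = Add(Add(Add(-152865, Pow(Add(10, 20), 2), Mul(-8, Add(10, 20))), 251693), -112856) = Add(Add(Add(-152865, Pow(30, 2), Mul(-8, 30)), 251693), -112856) = Add(Add(Add(-152865, 900, -240), 251693), -112856) = Add(Add(-152205, 251693), -112856) = Add(99488, -112856) = -13368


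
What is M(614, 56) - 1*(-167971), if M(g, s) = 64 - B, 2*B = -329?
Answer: 336399/2 ≈ 1.6820e+5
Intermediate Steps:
B = -329/2 (B = (½)*(-329) = -329/2 ≈ -164.50)
M(g, s) = 457/2 (M(g, s) = 64 - 1*(-329/2) = 64 + 329/2 = 457/2)
M(614, 56) - 1*(-167971) = 457/2 - 1*(-167971) = 457/2 + 167971 = 336399/2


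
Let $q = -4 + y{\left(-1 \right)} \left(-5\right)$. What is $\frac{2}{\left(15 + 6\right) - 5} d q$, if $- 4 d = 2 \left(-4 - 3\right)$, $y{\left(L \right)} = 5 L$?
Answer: $\frac{147}{16} \approx 9.1875$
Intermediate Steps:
$q = 21$ ($q = -4 + 5 \left(-1\right) \left(-5\right) = -4 - -25 = -4 + 25 = 21$)
$d = \frac{7}{2}$ ($d = - \frac{2 \left(-4 - 3\right)}{4} = - \frac{2 \left(-7\right)}{4} = \left(- \frac{1}{4}\right) \left(-14\right) = \frac{7}{2} \approx 3.5$)
$\frac{2}{\left(15 + 6\right) - 5} d q = \frac{2}{\left(15 + 6\right) - 5} \cdot \frac{7}{2} \cdot 21 = \frac{2}{21 - 5} \cdot \frac{7}{2} \cdot 21 = \frac{2}{16} \cdot \frac{7}{2} \cdot 21 = 2 \cdot \frac{1}{16} \cdot \frac{7}{2} \cdot 21 = \frac{1}{8} \cdot \frac{7}{2} \cdot 21 = \frac{7}{16} \cdot 21 = \frac{147}{16}$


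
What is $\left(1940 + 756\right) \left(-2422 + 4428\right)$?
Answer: $5408176$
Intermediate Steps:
$\left(1940 + 756\right) \left(-2422 + 4428\right) = 2696 \cdot 2006 = 5408176$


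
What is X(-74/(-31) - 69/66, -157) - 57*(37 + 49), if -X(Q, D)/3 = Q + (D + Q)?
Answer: -1513716/341 ≈ -4439.0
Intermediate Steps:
X(Q, D) = -6*Q - 3*D (X(Q, D) = -3*(Q + (D + Q)) = -3*(D + 2*Q) = -6*Q - 3*D)
X(-74/(-31) - 69/66, -157) - 57*(37 + 49) = (-6*(-74/(-31) - 69/66) - 3*(-157)) - 57*(37 + 49) = (-6*(-74*(-1/31) - 69*1/66) + 471) - 57*86 = (-6*(74/31 - 23/22) + 471) - 4902 = (-6*915/682 + 471) - 4902 = (-2745/341 + 471) - 4902 = 157866/341 - 4902 = -1513716/341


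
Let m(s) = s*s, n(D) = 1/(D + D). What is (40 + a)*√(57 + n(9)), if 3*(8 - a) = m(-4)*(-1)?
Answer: 80*√2054/9 ≈ 402.85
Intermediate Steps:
n(D) = 1/(2*D)
m(s) = s²
a = 40/3 (a = 8 - (-4)²*(-1)/3 = 8 - 16*(-1)/3 = 8 - ⅓*(-16) = 8 + 16/3 = 40/3 ≈ 13.333)
(40 + a)*√(57 + n(9)) = (40 + 40/3)*√(57 + (½)/9) = 160*√(57 + (½)*(⅑))/3 = 160*√(57 + 1/18)/3 = 160*√(1027/18)/3 = 160*(√2054/6)/3 = 80*√2054/9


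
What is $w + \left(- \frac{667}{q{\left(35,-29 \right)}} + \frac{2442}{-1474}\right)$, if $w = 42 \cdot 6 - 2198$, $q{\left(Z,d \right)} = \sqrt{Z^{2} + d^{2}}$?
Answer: $- \frac{130493}{67} - \frac{667 \sqrt{2066}}{2066} \approx -1962.3$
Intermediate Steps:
$w = -1946$ ($w = 252 - 2198 = -1946$)
$w + \left(- \frac{667}{q{\left(35,-29 \right)}} + \frac{2442}{-1474}\right) = -1946 + \left(- \frac{667}{\sqrt{35^{2} + \left(-29\right)^{2}}} + \frac{2442}{-1474}\right) = -1946 + \left(- \frac{667}{\sqrt{1225 + 841}} + 2442 \left(- \frac{1}{1474}\right)\right) = -1946 - \left(\frac{111}{67} + \frac{667}{\sqrt{2066}}\right) = -1946 - \left(\frac{111}{67} + 667 \frac{\sqrt{2066}}{2066}\right) = -1946 - \left(\frac{111}{67} + \frac{667 \sqrt{2066}}{2066}\right) = - \frac{130493}{67} - \frac{667 \sqrt{2066}}{2066}$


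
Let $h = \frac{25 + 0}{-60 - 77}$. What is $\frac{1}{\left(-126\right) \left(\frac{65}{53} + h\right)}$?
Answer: $- \frac{7261}{955080} \approx -0.0076025$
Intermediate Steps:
$h = - \frac{25}{137}$ ($h = \frac{25}{-137} = 25 \left(- \frac{1}{137}\right) = - \frac{25}{137} \approx -0.18248$)
$\frac{1}{\left(-126\right) \left(\frac{65}{53} + h\right)} = \frac{1}{\left(-126\right) \left(\frac{65}{53} - \frac{25}{137}\right)} = \frac{1}{\left(-126\right) \frac{7580}{7261}} = \frac{1}{- \frac{955080}{7261}} = - \frac{7261}{955080}$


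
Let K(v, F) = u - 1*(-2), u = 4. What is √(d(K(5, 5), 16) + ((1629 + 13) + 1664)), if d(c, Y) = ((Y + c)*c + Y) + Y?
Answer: √3470 ≈ 58.907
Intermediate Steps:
K(v, F) = 6 (K(v, F) = 4 - 1*(-2) = 4 + 2 = 6)
d(c, Y) = 2*Y + c*(Y + c) (d(c, Y) = (c*(Y + c) + Y) + Y = (Y + c*(Y + c)) + Y = 2*Y + c*(Y + c))
√(d(K(5, 5), 16) + ((1629 + 13) + 1664)) = √((6² + 2*16 + 16*6) + ((1629 + 13) + 1664)) = √((36 + 32 + 96) + (1642 + 1664)) = √(164 + 3306) = √3470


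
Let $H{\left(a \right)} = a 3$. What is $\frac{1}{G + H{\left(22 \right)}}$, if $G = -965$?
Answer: $- \frac{1}{899} \approx -0.0011123$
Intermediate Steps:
$H{\left(a \right)} = 3 a$
$\frac{1}{G + H{\left(22 \right)}} = \frac{1}{-965 + 3 \cdot 22} = \frac{1}{-965 + 66} = \frac{1}{-899} = - \frac{1}{899}$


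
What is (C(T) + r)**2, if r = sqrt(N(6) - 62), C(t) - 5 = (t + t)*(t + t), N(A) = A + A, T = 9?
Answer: 108191 + 3290*I*sqrt(2) ≈ 1.0819e+5 + 4652.8*I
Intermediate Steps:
N(A) = 2*A
C(t) = 5 + 4*t**2 (C(t) = 5 + (t + t)*(t + t) = 5 + (2*t)*(2*t) = 5 + 4*t**2)
r = 5*I*sqrt(2) (r = sqrt(2*6 - 62) = sqrt(12 - 62) = sqrt(-50) = 5*I*sqrt(2) ≈ 7.0711*I)
(C(T) + r)**2 = ((5 + 4*9**2) + 5*I*sqrt(2))**2 = ((5 + 4*81) + 5*I*sqrt(2))**2 = ((5 + 324) + 5*I*sqrt(2))**2 = (329 + 5*I*sqrt(2))**2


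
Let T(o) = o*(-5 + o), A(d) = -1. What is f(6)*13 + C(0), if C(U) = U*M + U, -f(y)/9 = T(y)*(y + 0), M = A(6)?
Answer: -4212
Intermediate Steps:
M = -1
f(y) = -9*y²*(-5 + y) (f(y) = -9*y*(-5 + y)*(y + 0) = -9*y*(-5 + y)*y = -9*y²*(-5 + y))
C(U) = 0 (C(U) = U*(-1) + U = -U + U = 0)
f(6)*13 + C(0) = (9*6²*(5 - 1*6))*13 + 0 = (9*36*(5 - 6))*13 + 0 = (9*36*(-1))*13 + 0 = -324*13 + 0 = -4212 + 0 = -4212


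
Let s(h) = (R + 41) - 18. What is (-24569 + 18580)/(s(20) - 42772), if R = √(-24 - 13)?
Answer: 256023761/1827477038 + 5989*I*√37/1827477038 ≈ 0.1401 + 1.9934e-5*I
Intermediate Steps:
R = I*√37 (R = √(-37) = I*√37 ≈ 6.0828*I)
s(h) = 23 + I*√37 (s(h) = (I*√37 + 41) - 18 = (41 + I*√37) - 18 = 23 + I*√37)
(-24569 + 18580)/(s(20) - 42772) = (-24569 + 18580)/((23 + I*√37) - 42772) = -5989/(-42749 + I*√37)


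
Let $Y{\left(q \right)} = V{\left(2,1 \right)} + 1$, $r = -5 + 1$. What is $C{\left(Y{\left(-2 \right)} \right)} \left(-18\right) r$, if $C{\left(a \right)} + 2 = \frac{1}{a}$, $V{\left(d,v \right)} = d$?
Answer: $-120$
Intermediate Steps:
$r = -4$
$Y{\left(q \right)} = 3$ ($Y{\left(q \right)} = 2 + 1 = 3$)
$C{\left(a \right)} = -2 + \frac{1}{a}$
$C{\left(Y{\left(-2 \right)} \right)} \left(-18\right) r = \left(-2 + \frac{1}{3}\right) \left(-18\right) \left(-4\right) = \left(- \frac{5}{3}\right) \left(-18\right) \left(-4\right) = 30 \left(-4\right) = -120$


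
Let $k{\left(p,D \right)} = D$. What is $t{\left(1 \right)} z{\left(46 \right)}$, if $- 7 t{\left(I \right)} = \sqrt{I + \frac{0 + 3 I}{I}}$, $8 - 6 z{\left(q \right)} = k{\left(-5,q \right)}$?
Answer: $\frac{38}{21} \approx 1.8095$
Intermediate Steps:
$z{\left(q \right)} = \frac{4}{3} - \frac{q}{6}$
$t{\left(I \right)} = - \frac{\sqrt{3 + I}}{7}$ ($t{\left(I \right)} = - \frac{\sqrt{I + \frac{0 + 3 I}{I}}}{7} = - \frac{\sqrt{I + \frac{3 I}{I}}}{7} = - \frac{\sqrt{I + 3}}{7} = - \frac{\sqrt{3 + I}}{7}$)
$t{\left(1 \right)} z{\left(46 \right)} = - \frac{\sqrt{3 + 1}}{7} \left(\frac{4}{3} - \frac{23}{3}\right) = - \frac{\sqrt{4}}{7} \left(\frac{4}{3} - \frac{23}{3}\right) = \left(- \frac{1}{7}\right) 2 \left(- \frac{19}{3}\right) = \left(- \frac{2}{7}\right) \left(- \frac{19}{3}\right) = \frac{38}{21}$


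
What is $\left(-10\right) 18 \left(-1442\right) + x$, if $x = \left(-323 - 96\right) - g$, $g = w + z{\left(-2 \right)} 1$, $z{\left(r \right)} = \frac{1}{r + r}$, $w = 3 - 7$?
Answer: $\frac{1036581}{4} \approx 2.5915 \cdot 10^{5}$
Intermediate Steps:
$w = -4$
$z{\left(r \right)} = \frac{1}{2 r}$
$g = - \frac{17}{4}$ ($g = -4 + \frac{1}{2 \left(-2\right)} 1 = -4 + \frac{1}{2} \left(- \frac{1}{2}\right) 1 = -4 - \frac{1}{4} = - \frac{17}{4} \approx -4.25$)
$x = - \frac{1659}{4}$ ($x = \left(-323 - 96\right) - - \frac{17}{4} = -419 + \frac{17}{4} = - \frac{1659}{4} \approx -414.75$)
$\left(-10\right) 18 \left(-1442\right) + x = \left(-10\right) 18 \left(-1442\right) - \frac{1659}{4} = \left(-180\right) \left(-1442\right) - \frac{1659}{4} = 259560 - \frac{1659}{4} = \frac{1036581}{4}$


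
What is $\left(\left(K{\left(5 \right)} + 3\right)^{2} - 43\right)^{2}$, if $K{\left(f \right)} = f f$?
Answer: $549081$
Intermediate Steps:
$K{\left(f \right)} = f^{2}$
$\left(\left(K{\left(5 \right)} + 3\right)^{2} - 43\right)^{2} = \left(\left(5^{2} + 3\right)^{2} - 43\right)^{2} = \left(\left(25 + 3\right)^{2} - 43\right)^{2} = \left(28^{2} - 43\right)^{2} = \left(784 - 43\right)^{2} = 741^{2} = 549081$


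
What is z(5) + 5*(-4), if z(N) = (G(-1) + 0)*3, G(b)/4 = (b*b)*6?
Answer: 52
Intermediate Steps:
G(b) = 24*b² (G(b) = 4*((b*b)*6) = 4*(b²*6) = 4*(6*b²) = 24*b²)
z(N) = 72 (z(N) = (24*(-1)² + 0)*3 = (24*1 + 0)*3 = (24 + 0)*3 = 24*3 = 72)
z(5) + 5*(-4) = 72 + 5*(-4) = 72 - 20 = 52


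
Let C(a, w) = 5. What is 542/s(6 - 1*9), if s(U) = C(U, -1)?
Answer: 542/5 ≈ 108.40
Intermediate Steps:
s(U) = 5
542/s(6 - 1*9) = 542/5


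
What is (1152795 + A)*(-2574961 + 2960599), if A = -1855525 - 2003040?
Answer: -1043447731260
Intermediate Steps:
A = -3858565
(1152795 + A)*(-2574961 + 2960599) = (1152795 - 3858565)*(-2574961 + 2960599) = -2705770*385638 = -1043447731260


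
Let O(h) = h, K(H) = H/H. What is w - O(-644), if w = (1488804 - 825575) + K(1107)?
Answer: 663874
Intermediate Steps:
K(H) = 1
w = 663230 (w = (1488804 - 825575) + 1 = 663229 + 1 = 663230)
w - O(-644) = 663230 - 1*(-644) = 663230 + 644 = 663874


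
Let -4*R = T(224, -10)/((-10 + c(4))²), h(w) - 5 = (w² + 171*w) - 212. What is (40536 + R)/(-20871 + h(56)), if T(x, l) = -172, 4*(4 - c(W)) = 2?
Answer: -3425378/706927 ≈ -4.8454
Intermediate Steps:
c(W) = 7/2 (c(W) = 4 - ¼*2 = 4 - ½ = 7/2)
h(w) = -207 + w² + 171*w (h(w) = 5 + ((w² + 171*w) - 212) = 5 + (-212 + w² + 171*w) = -207 + w² + 171*w)
R = 172/169 (R = -(-43)/((-10 + 7/2)²) = -(-43)/((-13/2)²) = -(-43)/169/4 = -(-43)*4/169 = -¼*(-688/169) = 172/169 ≈ 1.0178)
(40536 + R)/(-20871 + h(56)) = (40536 + 172/169)/(-20871 + (-207 + 56² + 171*56)) = 6850756/(169*(-20871 + (-207 + 3136 + 9576))) = 6850756/(169*(-20871 + 12505)) = (6850756/169)/(-8366) = (6850756/169)*(-1/8366) = -3425378/706927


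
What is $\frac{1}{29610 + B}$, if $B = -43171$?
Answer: $- \frac{1}{13561} \approx -7.3741 \cdot 10^{-5}$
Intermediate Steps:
$\frac{1}{29610 + B} = \frac{1}{29610 - 43171} = \frac{1}{-13561} = - \frac{1}{13561}$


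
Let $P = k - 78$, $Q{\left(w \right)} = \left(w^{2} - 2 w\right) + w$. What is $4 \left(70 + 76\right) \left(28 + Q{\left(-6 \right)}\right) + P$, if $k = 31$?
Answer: $40833$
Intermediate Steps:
$Q{\left(w \right)} = w^{2} - w$
$P = -47$ ($P = 31 - 78 = -47$)
$4 \left(70 + 76\right) \left(28 + Q{\left(-6 \right)}\right) + P = 4 \left(70 + 76\right) \left(28 - 6 \left(-1 - 6\right)\right) - 47 = 4 \cdot 146 \left(28 - -42\right) - 47 = 4 \cdot 146 \left(28 + 42\right) - 47 = 4 \cdot 146 \cdot 70 - 47 = 4 \cdot 10220 - 47 = 40880 - 47 = 40833$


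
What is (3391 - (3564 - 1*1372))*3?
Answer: 3597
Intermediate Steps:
(3391 - (3564 - 1*1372))*3 = (3391 - (3564 - 1372))*3 = (3391 - 1*2192)*3 = (3391 - 2192)*3 = 1199*3 = 3597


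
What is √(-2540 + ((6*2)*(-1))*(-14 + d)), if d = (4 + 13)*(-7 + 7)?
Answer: 2*I*√593 ≈ 48.703*I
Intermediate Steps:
d = 0 (d = 17*0 = 0)
√(-2540 + ((6*2)*(-1))*(-14 + d)) = √(-2540 + ((6*2)*(-1))*(-14 + 0)) = √(-2540 + (12*(-1))*(-14)) = √(-2540 - 12*(-14)) = √(-2540 + 168) = √(-2372) = 2*I*√593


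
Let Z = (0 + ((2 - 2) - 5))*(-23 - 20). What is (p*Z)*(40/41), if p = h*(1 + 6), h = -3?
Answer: -180600/41 ≈ -4404.9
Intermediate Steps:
p = -21 (p = -3*(1 + 6) = -3*7 = -21)
Z = 215 (Z = (0 + (0 - 5))*(-43) = (0 - 5)*(-43) = -5*(-43) = 215)
(p*Z)*(40/41) = (-21*215)*(40/41) = -180600/41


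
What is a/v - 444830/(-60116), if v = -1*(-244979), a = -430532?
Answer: 5935153347/1051939826 ≈ 5.6421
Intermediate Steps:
v = 244979
a/v - 444830/(-60116) = -430532/244979 - 444830/(-60116) = -430532*1/244979 - 444830*(-1/60116) = -430532/244979 + 222415/30058 = 5935153347/1051939826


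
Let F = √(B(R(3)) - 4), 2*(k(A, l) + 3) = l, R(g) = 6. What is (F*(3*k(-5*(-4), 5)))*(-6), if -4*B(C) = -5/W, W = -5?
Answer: 9*I*√17/2 ≈ 18.554*I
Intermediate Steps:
k(A, l) = -3 + l/2
B(C) = -¼ (B(C) = -(-5)/(4*(-5)) = -(-5)*(-1)/(4*5) = -¼*1 = -¼)
F = I*√17/2 (F = √(-¼ - 4) = √(-17/4) = I*√17/2 ≈ 2.0616*I)
(F*(3*k(-5*(-4), 5)))*(-6) = ((I*√17/2)*(3*(-3 + (½)*5)))*(-6) = ((I*√17/2)*(3*(-3 + 5/2)))*(-6) = ((I*√17/2)*(3*(-½)))*(-6) = ((I*√17/2)*(-3/2))*(-6) = -3*I*√17/4*(-6) = 9*I*√17/2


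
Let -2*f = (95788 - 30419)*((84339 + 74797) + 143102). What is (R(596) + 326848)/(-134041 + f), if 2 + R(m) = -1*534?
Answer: -5827/176404142 ≈ -3.3032e-5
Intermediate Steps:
f = -9878497911 (f = -(95788 - 30419)*((84339 + 74797) + 143102)/2 = -65369*(159136 + 143102)/2 = -65369*302238/2 = -1/2*19756995822 = -9878497911)
R(m) = -536 (R(m) = -2 - 1*534 = -2 - 534 = -536)
(R(596) + 326848)/(-134041 + f) = (-536 + 326848)/(-134041 - 9878497911) = 326312/(-9878631952) = 326312*(-1/9878631952) = -5827/176404142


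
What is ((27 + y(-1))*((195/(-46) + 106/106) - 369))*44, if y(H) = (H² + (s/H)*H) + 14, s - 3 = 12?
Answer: -21472242/23 ≈ -9.3358e+5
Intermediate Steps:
s = 15 (s = 3 + 12 = 15)
y(H) = 29 + H² (y(H) = (H² + (15/H)*H) + 14 = (H² + 15) + 14 = (15 + H²) + 14 = 29 + H²)
((27 + y(-1))*((195/(-46) + 106/106) - 369))*44 = ((27 + (29 + (-1)²))*((195/(-46) + 106/106) - 369))*44 = ((27 + (29 + 1))*((195*(-1/46) + 106*(1/106)) - 369))*44 = ((27 + 30)*((-195/46 + 1) - 369))*44 = (57*(-149/46 - 369))*44 = (57*(-17123/46))*44 = -976011/46*44 = -21472242/23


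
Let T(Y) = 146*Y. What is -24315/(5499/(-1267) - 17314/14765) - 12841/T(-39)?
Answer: 2591336445767443/587219788662 ≈ 4412.9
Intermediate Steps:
-24315/(5499/(-1267) - 17314/14765) - 12841/T(-39) = -24315/(5499/(-1267) - 17314/14765) - 12841/(146*(-39)) = -24315/(5499*(-1/1267) - 17314*1/14765) - 12841/(-5694) = -24315/(-5499/1267 - 17314/14765) - 12841*(-1/5694) = -24315/(-103129573/18707255) + 12841/5694 = -24315*(-18707255/103129573) + 12841/5694 = 454866905325/103129573 + 12841/5694 = 2591336445767443/587219788662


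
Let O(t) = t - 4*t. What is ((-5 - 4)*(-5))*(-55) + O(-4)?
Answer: -2463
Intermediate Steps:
O(t) = -3*t
((-5 - 4)*(-5))*(-55) + O(-4) = ((-5 - 4)*(-5))*(-55) - 3*(-4) = -9*(-5)*(-55) + 12 = 45*(-55) + 12 = -2475 + 12 = -2463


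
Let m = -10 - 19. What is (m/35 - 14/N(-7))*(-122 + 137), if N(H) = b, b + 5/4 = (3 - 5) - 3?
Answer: 741/35 ≈ 21.171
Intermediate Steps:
b = -25/4 (b = -5/4 + ((3 - 5) - 3) = -5/4 + (-2 - 3) = -5/4 - 5 = -25/4 ≈ -6.2500)
N(H) = -25/4
m = -29
(m/35 - 14/N(-7))*(-122 + 137) = (-29/35 - 14/(-25/4))*(-122 + 137) = (-29*1/35 - 14*(-4/25))*15 = (-29/35 + 56/25)*15 = (247/175)*15 = 741/35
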